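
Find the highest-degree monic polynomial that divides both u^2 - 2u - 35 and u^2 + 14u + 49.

Repeated division with remainder:
  u^2 - 2u - 35 = (u^2 + 14u + 49) + (-16u - 84)
  u^2 + 14u + 49 = (-(1/16)u - 35/64)(-16u - 84) + (49/16)
  -16u - 84 = (-(256/49)u - 192/7)(49/16) + (0)
The last nonzero remainder is the constant 49/16, so the polynomials are coprime and gcd = 1.

1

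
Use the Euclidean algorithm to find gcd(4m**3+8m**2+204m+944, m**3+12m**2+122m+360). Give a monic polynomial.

m+4

Apply the Euclidean algorithm:
  4m**3+8m**2+204m+944 = (4)(m**3+12m**2+122m+360) + (-40m**2-284m-496)
  m**3+12m**2+122m+360 = (-(1/40)m-49/400)(-40m**2-284m-496) + ((7481/100)m+7481/25)
  -40m**2-284m-496 = (-(4000/7481)m-12400/7481)((7481/100)m+7481/25) + (0)
Last nonzero remainder: (7481/100)m+7481/25. Dividing through by 7481/100 gives the monic gcd m+4.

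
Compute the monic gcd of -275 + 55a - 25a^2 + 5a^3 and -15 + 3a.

Apply the Euclidean algorithm:
  5a^3 - 25a^2 + 55a - 275 = ((5/3)a^2 + 55/3)(3a - 15) + (0)
Last nonzero remainder: 3a - 15. Dividing through by 3 gives the monic gcd a - 5.

-5 + a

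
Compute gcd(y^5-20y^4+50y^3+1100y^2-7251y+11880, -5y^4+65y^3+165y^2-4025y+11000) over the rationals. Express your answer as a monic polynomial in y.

y^3-8y^2-73y+440

Euclidean algorithm in ℚ[y]:
  y^5-20y^4+50y^3+1100y^2-7251y+11880 = (-(1/5)y+7/5)(-5y^4+65y^3+165y^2-4025y+11000) + (-8y^3+64y^2+584y-3520)
  -5y^4+65y^3+165y^2-4025y+11000 = ((5/8)y-25/8)(-8y^3+64y^2+584y-3520) + (0)
Last nonzero remainder: -8y^3+64y^2+584y-3520. Dividing through by -8 gives the monic gcd y^3-8y^2-73y+440.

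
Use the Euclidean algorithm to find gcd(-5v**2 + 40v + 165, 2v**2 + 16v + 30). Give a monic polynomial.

Repeated division with remainder:
  -5v**2 + 40v + 165 = (-5/2)(2v**2 + 16v + 30) + (80v + 240)
  2v**2 + 16v + 30 = ((1/40)v + 1/8)(80v + 240) + (0)
Last nonzero remainder: 80v + 240. Dividing through by 80 gives the monic gcd v + 3.

v + 3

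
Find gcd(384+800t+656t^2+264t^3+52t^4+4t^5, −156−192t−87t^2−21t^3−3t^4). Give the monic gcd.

Apply the Euclidean algorithm:
  4t^5+52t^4+264t^3+656t^2+800t+384 = (−(4/3)t−8)(−3t^4−21t^3−87t^2−192t−156) + (−20t^3−296t^2−944t−864)
  −3t^4−21t^3−87t^2−192t−156 = ((3/20)t−117/100)(−20t^3−296t^2−944t−864) + (−(7293/25)t^2−(29172/25)t−29172/25)
  −20t^3−296t^2−944t−864 = ((500/7293)t+1800/2431)(−(7293/25)t^2−(29172/25)t−29172/25) + (0)
Last nonzero remainder: −(7293/25)t^2−(29172/25)t−29172/25. Dividing through by −7293/25 gives the monic gcd t^2+4t+4.

4+4t+t^2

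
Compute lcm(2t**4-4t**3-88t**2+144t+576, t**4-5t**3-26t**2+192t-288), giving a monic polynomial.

t**6-9t**5-18t**4+356t**3-744t**2-1152t+3456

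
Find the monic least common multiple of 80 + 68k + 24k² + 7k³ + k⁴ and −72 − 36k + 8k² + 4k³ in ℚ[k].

−720 − 612k − 136k² + 5k³ + 15k⁴ + 7k⁵ + k⁶

Apply the Euclidean algorithm:
  k⁴ + 7k³ + 24k² + 68k + 80 = ((1/4)k + 5/4)(4k³ + 8k² − 36k − 72) + (23k² + 131k + 170)
  4k³ + 8k² − 36k − 72 = ((4/23)k − 340/529)(23k² + 131k + 170) + ((9856/529)k + 19712/529)
  23k² + 131k + 170 = ((12167/9856)k + 44965/9856)((9856/529)k + 19712/529) + (0)
Last nonzero remainder: (9856/529)k + 19712/529. Dividing through by 9856/529 gives the monic gcd k + 2.
Then lcm(f, g) = f·g / gcd(f, g); expanding and making the result monic gives the answer.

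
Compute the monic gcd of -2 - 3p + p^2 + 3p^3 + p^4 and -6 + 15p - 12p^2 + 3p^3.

-1 + p

Euclidean algorithm in ℚ[p]:
  p^4 + 3p^3 + p^2 - 3p - 2 = ((1/3)p + 7/3)(3p^3 - 12p^2 + 15p - 6) + (24p^2 - 36p + 12)
  3p^3 - 12p^2 + 15p - 6 = ((1/8)p - 5/16)(24p^2 - 36p + 12) + ((9/4)p - 9/4)
  24p^2 - 36p + 12 = ((32/3)p - 16/3)((9/4)p - 9/4) + (0)
Last nonzero remainder: (9/4)p - 9/4. Dividing through by 9/4 gives the monic gcd p - 1.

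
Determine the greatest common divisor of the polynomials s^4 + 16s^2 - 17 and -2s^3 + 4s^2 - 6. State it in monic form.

s + 1

Repeated division with remainder:
  s^4 + 16s^2 - 17 = (-(1/2)s - 1)(-2s^3 + 4s^2 - 6) + (20s^2 - 3s - 23)
  -2s^3 + 4s^2 - 6 = (-(1/10)s + 37/200)(20s^2 - 3s - 23) + (-(349/200)s - 349/200)
  20s^2 - 3s - 23 = (-(4000/349)s + 4600/349)(-(349/200)s - 349/200) + (0)
Last nonzero remainder: -(349/200)s - 349/200. Dividing through by -349/200 gives the monic gcd s + 1.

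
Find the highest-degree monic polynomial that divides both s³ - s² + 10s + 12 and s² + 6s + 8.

1

Apply the Euclidean algorithm:
  s³ - s² + 10s + 12 = (s - 7)(s² + 6s + 8) + (44s + 68)
  s² + 6s + 8 = ((1/44)s + 49/484)(44s + 68) + (135/121)
  44s + 68 = ((5324/135)s + 8228/135)(135/121) + (0)
The last nonzero remainder is the constant 135/121, so the polynomials are coprime and gcd = 1.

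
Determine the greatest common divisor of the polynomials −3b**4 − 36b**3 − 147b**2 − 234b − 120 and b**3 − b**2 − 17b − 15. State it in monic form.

Euclidean algorithm in ℚ[b]:
  −3b**4 − 36b**3 − 147b**2 − 234b − 120 = (−3b − 39)(b**3 − b**2 − 17b − 15) + (−237b**2 − 942b − 705)
  b**3 − b**2 − 17b − 15 = (−(1/237)b + 131/6241)(−237b**2 − 942b − 705) + (−(1260/6241)b − 1260/6241)
  −237b**2 − 942b − 705 = ((493039/420)b + 293327/84)(−(1260/6241)b − 1260/6241) + (0)
Last nonzero remainder: −(1260/6241)b − 1260/6241. Dividing through by −1260/6241 gives the monic gcd b + 1.

b + 1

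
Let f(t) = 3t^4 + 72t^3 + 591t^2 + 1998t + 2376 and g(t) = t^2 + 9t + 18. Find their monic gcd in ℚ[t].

Euclidean algorithm in ℚ[t]:
  3t^4 + 72t^3 + 591t^2 + 1998t + 2376 = (3t^2 + 45t + 132)(t^2 + 9t + 18) + (0)
The last nonzero remainder t^2 + 9t + 18 is already monic.

t^2 + 9t + 18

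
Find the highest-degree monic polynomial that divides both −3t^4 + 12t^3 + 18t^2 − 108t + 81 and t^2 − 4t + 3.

Apply the Euclidean algorithm:
  −3t^4 + 12t^3 + 18t^2 − 108t + 81 = (−3t^2 + 27)(t^2 − 4t + 3) + (0)
The last nonzero remainder t^2 − 4t + 3 is already monic.

t^2 − 4t + 3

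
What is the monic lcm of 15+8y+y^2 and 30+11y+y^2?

90+63y+14y^2+y^3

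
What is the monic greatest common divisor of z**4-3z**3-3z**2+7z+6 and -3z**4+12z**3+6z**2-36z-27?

z**3-z**2-5z-3

Apply the Euclidean algorithm:
  z**4-3z**3-3z**2+7z+6 = (-1/3)(-3z**4+12z**3+6z**2-36z-27) + (z**3-z**2-5z-3)
  -3z**4+12z**3+6z**2-36z-27 = (-3z+9)(z**3-z**2-5z-3) + (0)
The last nonzero remainder z**3-z**2-5z-3 is already monic.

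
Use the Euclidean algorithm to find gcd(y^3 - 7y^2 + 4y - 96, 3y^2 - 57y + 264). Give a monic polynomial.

Apply the Euclidean algorithm:
  y^3 - 7y^2 + 4y - 96 = ((1/3)y + 4)(3y^2 - 57y + 264) + (144y - 1152)
  3y^2 - 57y + 264 = ((1/48)y - 11/48)(144y - 1152) + (0)
Last nonzero remainder: 144y - 1152. Dividing through by 144 gives the monic gcd y - 8.

y - 8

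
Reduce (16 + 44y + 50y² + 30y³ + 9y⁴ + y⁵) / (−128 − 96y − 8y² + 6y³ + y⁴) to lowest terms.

Euclidean algorithm in ℚ[y]:
  y⁵ + 9y⁴ + 30y³ + 50y² + 44y + 16 = (y + 3)(y⁴ + 6y³ − 8y² − 96y − 128) + (20y³ + 170y² + 460y + 400)
  y⁴ + 6y³ − 8y² − 96y − 128 = ((1/20)y − 1/8)(20y³ + 170y² + 460y + 400) + (−(39/4)y² − (117/2)y − 78)
  20y³ + 170y² + 460y + 400 = (−(80/39)y − 200/39)(−(39/4)y² − (117/2)y − 78) + (0)
Last nonzero remainder: −(39/4)y² − (117/2)y − 78. Dividing through by −39/4 gives the monic gcd y² + 6y + 8.
Cancel y² + 6y + 8 from numerator and denominator to get the reduced form.

(2 + 4y + 3y² + y³)/(−16 + y²)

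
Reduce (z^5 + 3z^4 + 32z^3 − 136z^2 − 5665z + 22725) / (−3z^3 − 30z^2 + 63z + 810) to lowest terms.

(−z^3 + z^2 − 81z + 505)/(3z + 18)

Apply the Euclidean algorithm:
  z^5 + 3z^4 + 32z^3 − 136z^2 − 5665z + 22725 = (−(1/3)z^2 + (7/3)z − 41)(−3z^3 − 30z^2 + 63z + 810) + (−1243z^2 − 4972z + 55935)
  −3z^3 − 30z^2 + 63z + 810 = ((3/1243)z + 18/1243)(−1243z^2 − 4972z + 55935) + (0)
Last nonzero remainder: −1243z^2 − 4972z + 55935. Dividing through by −1243 gives the monic gcd z^2 + 4z − 45.
Cancel z^2 + 4z − 45 from numerator and denominator to get the reduced form.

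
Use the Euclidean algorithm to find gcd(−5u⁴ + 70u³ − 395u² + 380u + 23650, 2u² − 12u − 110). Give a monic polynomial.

Apply the Euclidean algorithm:
  −5u⁴ + 70u³ − 395u² + 380u + 23650 = (−(5/2)u² + 20u − 215)(2u² − 12u − 110) + (0)
Last nonzero remainder: 2u² − 12u − 110. Dividing through by 2 gives the monic gcd u² − 6u − 55.

u² − 6u − 55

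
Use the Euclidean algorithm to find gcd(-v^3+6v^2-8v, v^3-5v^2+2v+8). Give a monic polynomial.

v^2-6v+8

Euclidean algorithm in ℚ[v]:
  -v^3+6v^2-8v = (-1)(v^3-5v^2+2v+8) + (v^2-6v+8)
  v^3-5v^2+2v+8 = (v+1)(v^2-6v+8) + (0)
The last nonzero remainder v^2-6v+8 is already monic.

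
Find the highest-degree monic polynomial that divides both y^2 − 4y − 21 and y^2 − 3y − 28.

By polynomial division,
  y^2 − 4y − 21 = (y^2 − 3y − 28) + (−y + 7)
  y^2 − 3y − 28 = (−y − 4)(−y + 7) + (0)
Last nonzero remainder: −y + 7. Dividing through by −1 gives the monic gcd y − 7.

y − 7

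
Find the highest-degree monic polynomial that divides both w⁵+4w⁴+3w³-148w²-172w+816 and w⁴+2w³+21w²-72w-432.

Repeated division with remainder:
  w⁵+4w⁴+3w³-148w²-172w+816 = (w+2)(w⁴+2w³+21w²-72w-432) + (-22w³-118w²+404w+1680)
  w⁴+2w³+21w²-72w-432 = (-(1/22)w+37/242)(-22w³-118w²+404w+1680) + ((6946/121)w²-(6946/121)w-83352/121)
  -22w³-118w²+404w+1680 = (-(1331/3473)w-8470/3473)((6946/121)w²-(6946/121)w-83352/121) + (0)
Last nonzero remainder: (6946/121)w²-(6946/121)w-83352/121. Dividing through by 6946/121 gives the monic gcd w²-w-12.

w²-w-12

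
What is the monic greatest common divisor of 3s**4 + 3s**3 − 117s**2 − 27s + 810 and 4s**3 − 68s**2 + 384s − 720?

s − 5

Repeated division with remainder:
  3s**4 + 3s**3 − 117s**2 − 27s + 810 = ((3/4)s + 27/2)(4s**3 − 68s**2 + 384s − 720) + (513s**2 − 4671s + 10530)
  4s**3 − 68s**2 + 384s − 720 = ((4/513)s − 200/3249)(513s**2 − 4671s + 10530) + ((5184/361)s − 25920/361)
  513s**2 − 4671s + 10530 = ((6859/192)s − 4693/32)((5184/361)s − 25920/361) + (0)
Last nonzero remainder: (5184/361)s − 25920/361. Dividing through by 5184/361 gives the monic gcd s − 5.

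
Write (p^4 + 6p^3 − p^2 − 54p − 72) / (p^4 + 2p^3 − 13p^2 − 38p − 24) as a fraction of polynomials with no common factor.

(p^2 + p − 12)/(p^2 − 3p − 4)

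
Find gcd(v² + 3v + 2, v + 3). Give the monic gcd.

1

Apply the Euclidean algorithm:
  v² + 3v + 2 = (v)(v + 3) + (2)
  v + 3 = ((1/2)v + 3/2)(2) + (0)
The last nonzero remainder is the constant 2, so the polynomials are coprime and gcd = 1.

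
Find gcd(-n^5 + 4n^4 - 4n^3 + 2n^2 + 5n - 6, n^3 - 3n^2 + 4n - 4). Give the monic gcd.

n^2 - n + 2

By polynomial division,
  -n^5 + 4n^4 - 4n^3 + 2n^2 + 5n - 6 = (-n^2 + n + 3)(n^3 - 3n^2 + 4n - 4) + (3n^2 - 3n + 6)
  n^3 - 3n^2 + 4n - 4 = ((1/3)n - 2/3)(3n^2 - 3n + 6) + (0)
Last nonzero remainder: 3n^2 - 3n + 6. Dividing through by 3 gives the monic gcd n^2 - n + 2.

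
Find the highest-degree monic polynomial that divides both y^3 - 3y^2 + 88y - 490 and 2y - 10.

y - 5

Apply the Euclidean algorithm:
  y^3 - 3y^2 + 88y - 490 = ((1/2)y^2 + y + 49)(2y - 10) + (0)
Last nonzero remainder: 2y - 10. Dividing through by 2 gives the monic gcd y - 5.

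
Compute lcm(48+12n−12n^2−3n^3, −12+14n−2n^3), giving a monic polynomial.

Euclidean algorithm in ℚ[n]:
  −3n^3−12n^2+12n+48 = (3/2)(−2n^3+14n−12) + (−12n^2−9n+66)
  −2n^3+14n−12 = ((1/6)n−1/8)(−12n^2−9n+66) + ((15/8)n−15/4)
  −12n^2−9n+66 = (−(32/5)n−88/5)((15/8)n−15/4) + (0)
Last nonzero remainder: (15/8)n−15/4. Dividing through by 15/8 gives the monic gcd n−2.
Then lcm(f, g) = f·g / gcd(f, g); expanding and making the result monic gives the answer.

48−20n−36n^2+n^3+6n^4+n^5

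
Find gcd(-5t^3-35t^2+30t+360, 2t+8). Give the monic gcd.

t+4

Euclidean algorithm in ℚ[t]:
  -5t^3-35t^2+30t+360 = (-(5/2)t^2-(15/2)t+45)(2t+8) + (0)
Last nonzero remainder: 2t+8. Dividing through by 2 gives the monic gcd t+4.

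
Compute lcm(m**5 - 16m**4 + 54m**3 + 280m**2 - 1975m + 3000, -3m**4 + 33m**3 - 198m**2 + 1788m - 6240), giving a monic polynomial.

m**7 - 14m**6 + 74m**5 - 444m**4 + 1393m**3 + 13610m**2 - 96700m + 156000

Apply the Euclidean algorithm:
  m**5 - 16m**4 + 54m**3 + 280m**2 - 1975m + 3000 = (-(1/3)m + 5/3)(-3m**4 + 33m**3 - 198m**2 + 1788m - 6240) + (-67m**3 + 1206m**2 - 7035m + 13400)
  -3m**4 + 33m**3 - 198m**2 + 1788m - 6240 = ((3/67)m + 21/67)(-67m**3 + 1206m**2 - 7035m + 13400) + (-261m**2 + 3393m - 10440)
  -67m**3 + 1206m**2 - 7035m + 13400 = ((67/261)m - 335/261)(-261m**2 + 3393m - 10440) + (0)
Last nonzero remainder: -261m**2 + 3393m - 10440. Dividing through by -261 gives the monic gcd m**2 - 13m + 40.
Then lcm(f, g) = f·g / gcd(f, g); expanding and making the result monic gives the answer.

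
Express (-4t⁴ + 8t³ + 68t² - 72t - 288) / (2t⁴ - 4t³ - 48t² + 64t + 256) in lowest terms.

(-2t² + 18)/(t² - 16)

Euclidean algorithm in ℚ[t]:
  -4t⁴ + 8t³ + 68t² - 72t - 288 = (-2)(2t⁴ - 4t³ - 48t² + 64t + 256) + (-28t² + 56t + 224)
  2t⁴ - 4t³ - 48t² + 64t + 256 = (-(1/14)t² + 8/7)(-28t² + 56t + 224) + (0)
Last nonzero remainder: -28t² + 56t + 224. Dividing through by -28 gives the monic gcd t² - 2t - 8.
Cancel t² - 2t - 8 from numerator and denominator to get the reduced form.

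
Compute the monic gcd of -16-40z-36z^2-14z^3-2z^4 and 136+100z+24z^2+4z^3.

Repeated division with remainder:
  -2z^4-14z^3-36z^2-40z-16 = (-(1/2)z-1/2)(4z^3+24z^2+100z+136) + (26z^2+78z+52)
  4z^3+24z^2+100z+136 = ((2/13)z+6/13)(26z^2+78z+52) + (56z+112)
  26z^2+78z+52 = ((13/28)z+13/28)(56z+112) + (0)
Last nonzero remainder: 56z+112. Dividing through by 56 gives the monic gcd z+2.

2+z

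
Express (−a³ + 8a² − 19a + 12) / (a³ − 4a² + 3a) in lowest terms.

Euclidean algorithm in ℚ[a]:
  −a³ + 8a² − 19a + 12 = (−1)(a³ − 4a² + 3a) + (4a² − 16a + 12)
  a³ − 4a² + 3a = ((1/4)a)(4a² − 16a + 12) + (0)
Last nonzero remainder: 4a² − 16a + 12. Dividing through by 4 gives the monic gcd a² − 4a + 3.
Cancel a² − 4a + 3 from numerator and denominator to get the reduced form.

(−a + 4)/(a)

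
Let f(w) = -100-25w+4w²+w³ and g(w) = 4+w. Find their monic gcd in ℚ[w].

4+w

Apply the Euclidean algorithm:
  w³+4w²-25w-100 = (w²-25)(w+4) + (0)
The last nonzero remainder w+4 is already monic.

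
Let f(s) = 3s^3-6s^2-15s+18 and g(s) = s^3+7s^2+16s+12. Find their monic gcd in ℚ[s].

Apply the Euclidean algorithm:
  3s^3-6s^2-15s+18 = (3)(s^3+7s^2+16s+12) + (-27s^2-63s-18)
  s^3+7s^2+16s+12 = (-(1/27)s-14/81)(-27s^2-63s-18) + ((40/9)s+80/9)
  -27s^2-63s-18 = (-(243/40)s-81/40)((40/9)s+80/9) + (0)
Last nonzero remainder: (40/9)s+80/9. Dividing through by 40/9 gives the monic gcd s+2.

s+2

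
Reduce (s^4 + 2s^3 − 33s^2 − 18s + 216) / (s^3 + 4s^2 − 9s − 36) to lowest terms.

(s^2 + 2s − 24)/(s + 4)

Apply the Euclidean algorithm:
  s^4 + 2s^3 − 33s^2 − 18s + 216 = (s − 2)(s^3 + 4s^2 − 9s − 36) + (−16s^2 + 144)
  s^3 + 4s^2 − 9s − 36 = (−(1/16)s − 1/4)(−16s^2 + 144) + (0)
Last nonzero remainder: −16s^2 + 144. Dividing through by −16 gives the monic gcd s^2 − 9.
Cancel s^2 − 9 from numerator and denominator to get the reduced form.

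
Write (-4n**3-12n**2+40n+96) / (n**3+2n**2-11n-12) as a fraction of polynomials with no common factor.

Repeated division with remainder:
  -4n**3-12n**2+40n+96 = (-4)(n**3+2n**2-11n-12) + (-4n**2-4n+48)
  n**3+2n**2-11n-12 = (-(1/4)n-1/4)(-4n**2-4n+48) + (0)
Last nonzero remainder: -4n**2-4n+48. Dividing through by -4 gives the monic gcd n**2+n-12.
Cancel n**2+n-12 from numerator and denominator to get the reduced form.

(-4n-8)/(n+1)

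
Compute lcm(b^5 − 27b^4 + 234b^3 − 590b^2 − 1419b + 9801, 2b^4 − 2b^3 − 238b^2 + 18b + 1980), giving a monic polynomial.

Apply the Euclidean algorithm:
  b^5 − 27b^4 + 234b^3 − 590b^2 − 1419b + 9801 = ((1/2)b − 13)(2b^4 − 2b^3 − 238b^2 + 18b + 1980) + (327b^3 − 3693b^2 − 2175b + 35541)
  2b^4 − 2b^3 − 238b^2 + 18b + 1980 = ((2/327)b + 748/11881)(327b^3 − 3693b^2 − 2175b + 35541) + ((92736/11881)b^2 − (741888/11881)b − 3060288/11881)
  327b^3 − 3693b^2 − 2175b + 35541 = ((1295029/30912)b − 4265279/30912)((92736/11881)b^2 − (741888/11881)b − 3060288/11881) + (0)
Last nonzero remainder: (92736/11881)b^2 − (741888/11881)b − 3060288/11881. Dividing through by 92736/11881 gives the monic gcd b^2 − 8b − 33.
Then lcm(f, g) = f·g / gcd(f, g); expanding and making the result monic gives the answer.

b^7 − 20b^6 + 15b^5 + 1858b^4 − 12569b^3 + 17568b^2 + 111177b − 294030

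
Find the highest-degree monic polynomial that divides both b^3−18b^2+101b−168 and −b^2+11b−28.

By polynomial division,
  b^3−18b^2+101b−168 = (−b+7)(−b^2+11b−28) + (−4b+28)
  −b^2+11b−28 = ((1/4)b−1)(−4b+28) + (0)
Last nonzero remainder: −4b+28. Dividing through by −4 gives the monic gcd b−7.

b−7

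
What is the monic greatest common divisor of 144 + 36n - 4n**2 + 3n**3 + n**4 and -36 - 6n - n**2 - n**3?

By polynomial division,
  n**4 + 3n**3 - 4n**2 + 36n + 144 = (-n - 2)(-n**3 - n**2 - 6n - 36) + (-12n**2 - 12n + 72)
  -n**3 - n**2 - 6n - 36 = ((1/12)n)(-12n**2 - 12n + 72) + (-12n - 36)
  -12n**2 - 12n + 72 = (n - 2)(-12n - 36) + (0)
Last nonzero remainder: -12n - 36. Dividing through by -12 gives the monic gcd n + 3.

3 + n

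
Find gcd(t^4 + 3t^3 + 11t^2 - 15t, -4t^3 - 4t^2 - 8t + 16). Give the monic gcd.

Euclidean algorithm in ℚ[t]:
  t^4 + 3t^3 + 11t^2 - 15t = (-(1/4)t - 1/2)(-4t^3 - 4t^2 - 8t + 16) + (7t^2 - 15t + 8)
  -4t^3 - 4t^2 - 8t + 16 = (-(4/7)t - 88/49)(7t^2 - 15t + 8) + (-(1488/49)t + 1488/49)
  7t^2 - 15t + 8 = (-(343/1488)t + 49/186)(-(1488/49)t + 1488/49) + (0)
Last nonzero remainder: -(1488/49)t + 1488/49. Dividing through by -1488/49 gives the monic gcd t - 1.

t - 1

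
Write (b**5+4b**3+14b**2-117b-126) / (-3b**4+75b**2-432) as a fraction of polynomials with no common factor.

(-b**3-13b-14)/(3b**2-48)

By polynomial division,
  b**5+4b**3+14b**2-117b-126 = (-(1/3)b)(-3b**4+75b**2-432) + (29b**3+14b**2-261b-126)
  -3b**4+75b**2-432 = (-(3/29)b+42/841)(29b**3+14b**2-261b-126) + ((39780/841)b**2-358020/841)
  29b**3+14b**2-261b-126 = ((24389/39780)b+5887/19890)((39780/841)b**2-358020/841) + (0)
Last nonzero remainder: (39780/841)b**2-358020/841. Dividing through by 39780/841 gives the monic gcd b**2-9.
Cancel b**2-9 from numerator and denominator to get the reduced form.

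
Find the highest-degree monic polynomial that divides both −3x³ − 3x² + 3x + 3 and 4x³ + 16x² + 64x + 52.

x + 1

By polynomial division,
  −3x³ − 3x² + 3x + 3 = (−3/4)(4x³ + 16x² + 64x + 52) + (9x² + 51x + 42)
  4x³ + 16x² + 64x + 52 = ((4/9)x − 20/27)(9x² + 51x + 42) + ((748/9)x + 748/9)
  9x² + 51x + 42 = ((81/748)x + 189/374)((748/9)x + 748/9) + (0)
Last nonzero remainder: (748/9)x + 748/9. Dividing through by 748/9 gives the monic gcd x + 1.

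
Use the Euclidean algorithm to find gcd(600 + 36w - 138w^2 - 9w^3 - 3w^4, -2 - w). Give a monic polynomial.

Repeated division with remainder:
  -3w^4 - 9w^3 - 138w^2 + 36w + 600 = (3w^3 + 3w^2 + 132w - 300)(-w - 2) + (0)
Last nonzero remainder: -w - 2. Dividing through by -1 gives the monic gcd w + 2.

2 + w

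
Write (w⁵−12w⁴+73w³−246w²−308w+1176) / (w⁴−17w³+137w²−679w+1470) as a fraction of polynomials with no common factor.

By polynomial division,
  w⁵−12w⁴+73w³−246w²−308w+1176 = (w+5)(w⁴−17w³+137w²−679w+1470) + (21w³−252w²+1617w−6174)
  w⁴−17w³+137w²−679w+1470 = ((1/21)w−5/21)(21w³−252w²+1617w−6174) + (0)
Last nonzero remainder: 21w³−252w²+1617w−6174. Dividing through by 21 gives the monic gcd w³−12w²+77w−294.
Cancel w³−12w²+77w−294 from numerator and denominator to get the reduced form.

(w²−4)/(w−5)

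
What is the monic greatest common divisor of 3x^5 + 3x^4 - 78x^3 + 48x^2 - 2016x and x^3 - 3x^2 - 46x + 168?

x^2 + x - 42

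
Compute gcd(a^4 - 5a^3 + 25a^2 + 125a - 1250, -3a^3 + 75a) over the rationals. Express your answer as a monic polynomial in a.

Repeated division with remainder:
  a^4 - 5a^3 + 25a^2 + 125a - 1250 = (-(1/3)a + 5/3)(-3a^3 + 75a) + (50a^2 - 1250)
  -3a^3 + 75a = (-(3/50)a)(50a^2 - 1250) + (0)
Last nonzero remainder: 50a^2 - 1250. Dividing through by 50 gives the monic gcd a^2 - 25.

a^2 - 25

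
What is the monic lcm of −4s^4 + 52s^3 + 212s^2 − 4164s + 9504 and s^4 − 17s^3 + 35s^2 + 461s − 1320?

s^5 − 8s^4 − 118s^3 + 776s^2 + 2829s − 11880

Repeated division with remainder:
  −4s^4 + 52s^3 + 212s^2 − 4164s + 9504 = (−4)(s^4 − 17s^3 + 35s^2 + 461s − 1320) + (−16s^3 + 352s^2 − 2320s + 4224)
  s^4 − 17s^3 + 35s^2 + 461s − 1320 = (−(1/16)s − 5/16)(−16s^3 + 352s^2 − 2320s + 4224) + (0)
Last nonzero remainder: −16s^3 + 352s^2 − 2320s + 4224. Dividing through by −16 gives the monic gcd s^3 − 22s^2 + 145s − 264.
Then lcm(f, g) = f·g / gcd(f, g); expanding and making the result monic gives the answer.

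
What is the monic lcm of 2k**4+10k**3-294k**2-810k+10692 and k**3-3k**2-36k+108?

k**6+8k**5-150k**4-936k**3+6777k**2+23328k-96228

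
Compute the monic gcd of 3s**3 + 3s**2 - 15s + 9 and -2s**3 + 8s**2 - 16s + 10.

s - 1

Apply the Euclidean algorithm:
  3s**3 + 3s**2 - 15s + 9 = (-3/2)(-2s**3 + 8s**2 - 16s + 10) + (15s**2 - 39s + 24)
  -2s**3 + 8s**2 - 16s + 10 = (-(2/15)s + 14/75)(15s**2 - 39s + 24) + (-(138/25)s + 138/25)
  15s**2 - 39s + 24 = (-(125/46)s + 100/23)(-(138/25)s + 138/25) + (0)
Last nonzero remainder: -(138/25)s + 138/25. Dividing through by -138/25 gives the monic gcd s - 1.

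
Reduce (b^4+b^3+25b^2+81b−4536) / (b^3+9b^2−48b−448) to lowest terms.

Euclidean algorithm in ℚ[b]:
  b^4+b^3+25b^2+81b−4536 = (b−8)(b^3+9b^2−48b−448) + (145b^2+145b−8120)
  b^3+9b^2−48b−448 = ((1/145)b+8/145)(145b^2+145b−8120) + (0)
Last nonzero remainder: 145b^2+145b−8120. Dividing through by 145 gives the monic gcd b^2+b−56.
Cancel b^2+b−56 from numerator and denominator to get the reduced form.

(b^2+81)/(b+8)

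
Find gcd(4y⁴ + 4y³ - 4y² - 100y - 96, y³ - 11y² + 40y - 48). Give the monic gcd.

y - 3

Euclidean algorithm in ℚ[y]:
  4y⁴ + 4y³ - 4y² - 100y - 96 = (4y + 48)(y³ - 11y² + 40y - 48) + (364y² - 1828y + 2208)
  y³ - 11y² + 40y - 48 = ((1/364)y - 136/8281)(364y² - 1828y + 2208) + ((32400/8281)y - 97200/8281)
  364y² - 1828y + 2208 = ((753571/8100)y - 380926/2025)((32400/8281)y - 97200/8281) + (0)
Last nonzero remainder: (32400/8281)y - 97200/8281. Dividing through by 32400/8281 gives the monic gcd y - 3.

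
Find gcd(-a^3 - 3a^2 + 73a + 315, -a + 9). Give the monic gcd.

a - 9

Euclidean algorithm in ℚ[a]:
  -a^3 - 3a^2 + 73a + 315 = (a^2 + 12a + 35)(-a + 9) + (0)
Last nonzero remainder: -a + 9. Dividing through by -1 gives the monic gcd a - 9.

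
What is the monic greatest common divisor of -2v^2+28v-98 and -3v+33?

1

By polynomial division,
  -2v^2+28v-98 = ((2/3)v-2)(-3v+33) + (-32)
  -3v+33 = ((3/32)v-33/32)(-32) + (0)
The last nonzero remainder is the constant -32, so the polynomials are coprime and gcd = 1.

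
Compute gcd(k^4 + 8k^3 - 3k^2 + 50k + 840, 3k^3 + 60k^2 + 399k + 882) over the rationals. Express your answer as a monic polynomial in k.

k^2 + 13k + 42

Apply the Euclidean algorithm:
  k^4 + 8k^3 - 3k^2 + 50k + 840 = ((1/3)k - 4)(3k^3 + 60k^2 + 399k + 882) + (104k^2 + 1352k + 4368)
  3k^3 + 60k^2 + 399k + 882 = ((3/104)k + 21/104)(104k^2 + 1352k + 4368) + (0)
Last nonzero remainder: 104k^2 + 1352k + 4368. Dividing through by 104 gives the monic gcd k^2 + 13k + 42.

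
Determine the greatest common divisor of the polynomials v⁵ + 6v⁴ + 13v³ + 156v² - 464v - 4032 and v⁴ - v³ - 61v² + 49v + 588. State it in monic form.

v² + 3v - 28

By polynomial division,
  v⁵ + 6v⁴ + 13v³ + 156v² - 464v - 4032 = (v + 7)(v⁴ - v³ - 61v² + 49v + 588) + (81v³ + 534v² - 1395v - 8148)
  v⁴ - v³ - 61v² + 49v + 588 = ((1/81)v - 205/2187)(81v³ + 534v² - 1395v - 8148) + ((4576/729)v² + (4576/243)v - 128128/729)
  81v³ + 534v² - 1395v - 8148 = ((59049/4576)v + 212139/4576)((4576/729)v² + (4576/243)v - 128128/729) + (0)
Last nonzero remainder: (4576/729)v² + (4576/243)v - 128128/729. Dividing through by 4576/729 gives the monic gcd v² + 3v - 28.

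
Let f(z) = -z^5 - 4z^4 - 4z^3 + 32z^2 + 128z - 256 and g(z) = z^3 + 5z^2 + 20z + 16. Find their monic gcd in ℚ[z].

z^2 + 4z + 16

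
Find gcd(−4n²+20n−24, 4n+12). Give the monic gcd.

Repeated division with remainder:
  −4n²+20n−24 = (−n+8)(4n+12) + (−120)
  4n+12 = (−(1/30)n−1/10)(−120) + (0)
The last nonzero remainder is the constant −120, so the polynomials are coprime and gcd = 1.

1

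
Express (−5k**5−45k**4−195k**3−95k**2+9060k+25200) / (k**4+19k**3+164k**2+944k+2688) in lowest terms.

(−5k**2+10k+75)/(k+8)

Apply the Euclidean algorithm:
  −5k**5−45k**4−195k**3−95k**2+9060k+25200 = (−5k+50)(k**4+19k**3+164k**2+944k+2688) + (−325k**3−3575k**2−24700k−109200)
  k**4+19k**3+164k**2+944k+2688 = (−(1/325)k−8/325)(−325k**3−3575k**2−24700k−109200) + (0)
Last nonzero remainder: −325k**3−3575k**2−24700k−109200. Dividing through by −325 gives the monic gcd k**3+11k**2+76k+336.
Cancel k**3+11k**2+76k+336 from numerator and denominator to get the reduced form.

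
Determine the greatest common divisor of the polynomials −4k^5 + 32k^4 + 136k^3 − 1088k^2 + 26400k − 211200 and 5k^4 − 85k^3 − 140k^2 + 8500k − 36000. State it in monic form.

k^3 − 8k^2 − 100k + 800

Repeated division with remainder:
  −4k^5 + 32k^4 + 136k^3 − 1088k^2 + 26400k − 211200 = (−(4/5)k − 36/5)(5k^4 − 85k^3 − 140k^2 + 8500k − 36000) + (−588k^3 + 4704k^2 + 58800k − 470400)
  5k^4 − 85k^3 − 140k^2 + 8500k − 36000 = (−(5/588)k + 15/196)(−588k^3 + 4704k^2 + 58800k − 470400) + (0)
Last nonzero remainder: −588k^3 + 4704k^2 + 58800k − 470400. Dividing through by −588 gives the monic gcd k^3 − 8k^2 − 100k + 800.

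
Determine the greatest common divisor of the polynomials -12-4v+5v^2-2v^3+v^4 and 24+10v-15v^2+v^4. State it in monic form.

-2-v+v^2

Apply the Euclidean algorithm:
  v^4-2v^3+5v^2-4v-12 = (v^4-15v^2+10v+24) + (-2v^3+20v^2-14v-36)
  v^4-15v^2+10v+24 = (-(1/2)v-5)(-2v^3+20v^2-14v-36) + (78v^2-78v-156)
  -2v^3+20v^2-14v-36 = (-(1/39)v+3/13)(78v^2-78v-156) + (0)
Last nonzero remainder: 78v^2-78v-156. Dividing through by 78 gives the monic gcd v^2-v-2.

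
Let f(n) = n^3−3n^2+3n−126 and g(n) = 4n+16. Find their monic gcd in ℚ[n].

1

By polynomial division,
  n^3−3n^2+3n−126 = ((1/4)n^2−(7/4)n+31/4)(4n+16) + (−250)
  4n+16 = (−(2/125)n−8/125)(−250) + (0)
The last nonzero remainder is the constant −250, so the polynomials are coprime and gcd = 1.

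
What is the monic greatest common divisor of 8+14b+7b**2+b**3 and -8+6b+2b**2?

Repeated division with remainder:
  b**3+7b**2+14b+8 = ((1/2)b+2)(2b**2+6b-8) + (6b+24)
  2b**2+6b-8 = ((1/3)b-1/3)(6b+24) + (0)
Last nonzero remainder: 6b+24. Dividing through by 6 gives the monic gcd b+4.

4+b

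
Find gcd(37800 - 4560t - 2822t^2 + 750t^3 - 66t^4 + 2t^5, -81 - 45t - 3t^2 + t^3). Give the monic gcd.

Apply the Euclidean algorithm:
  2t^5 - 66t^4 + 750t^3 - 2822t^2 - 4560t + 37800 = (2t^2 - 60t + 660)(t^3 - 3t^2 - 45t - 81) + (-3380t^2 + 20280t + 91260)
  t^3 - 3t^2 - 45t - 81 = (-(1/3380)t - 3/3380)(-3380t^2 + 20280t + 91260) + (0)
Last nonzero remainder: -3380t^2 + 20280t + 91260. Dividing through by -3380 gives the monic gcd t^2 - 6t - 27.

-27 - 6t + t^2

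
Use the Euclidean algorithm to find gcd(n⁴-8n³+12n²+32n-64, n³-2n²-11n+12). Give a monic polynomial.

n-4

Euclidean algorithm in ℚ[n]:
  n⁴-8n³+12n²+32n-64 = (n-6)(n³-2n²-11n+12) + (11n²-46n+8)
  n³-2n²-11n+12 = ((1/11)n+24/121)(11n²-46n+8) + (-(315/121)n+1260/121)
  11n²-46n+8 = (-(1331/315)n+242/315)(-(315/121)n+1260/121) + (0)
Last nonzero remainder: -(315/121)n+1260/121. Dividing through by -315/121 gives the monic gcd n-4.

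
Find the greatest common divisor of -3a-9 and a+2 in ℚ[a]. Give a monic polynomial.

Apply the Euclidean algorithm:
  -3a-9 = (-3)(a+2) + (-3)
  a+2 = (-(1/3)a-2/3)(-3) + (0)
The last nonzero remainder is the constant -3, so the polynomials are coprime and gcd = 1.

1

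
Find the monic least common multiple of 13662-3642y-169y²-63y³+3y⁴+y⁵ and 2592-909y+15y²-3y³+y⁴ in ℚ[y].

1311552-226674y-35340y²-11211y³-448y⁴+60y⁵+12y⁶+y⁷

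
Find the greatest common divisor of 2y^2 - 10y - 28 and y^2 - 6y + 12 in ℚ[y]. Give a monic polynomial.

Euclidean algorithm in ℚ[y]:
  2y^2 - 10y - 28 = (2)(y^2 - 6y + 12) + (2y - 52)
  y^2 - 6y + 12 = ((1/2)y + 10)(2y - 52) + (532)
  2y - 52 = ((1/266)y - 13/133)(532) + (0)
The last nonzero remainder is the constant 532, so the polynomials are coprime and gcd = 1.

1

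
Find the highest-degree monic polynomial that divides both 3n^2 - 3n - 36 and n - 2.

1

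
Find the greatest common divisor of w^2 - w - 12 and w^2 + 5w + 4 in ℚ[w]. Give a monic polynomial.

Apply the Euclidean algorithm:
  w^2 - w - 12 = (w^2 + 5w + 4) + (-6w - 16)
  w^2 + 5w + 4 = (-(1/6)w - 7/18)(-6w - 16) + (-20/9)
  -6w - 16 = ((27/10)w + 36/5)(-20/9) + (0)
The last nonzero remainder is the constant -20/9, so the polynomials are coprime and gcd = 1.

1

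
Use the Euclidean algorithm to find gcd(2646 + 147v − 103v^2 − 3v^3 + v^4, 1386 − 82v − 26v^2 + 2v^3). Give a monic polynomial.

−63 − 2v + v^2

Euclidean algorithm in ℚ[v]:
  v^4 − 3v^3 − 103v^2 + 147v + 2646 = ((1/2)v + 5)(2v^3 − 26v^2 − 82v + 1386) + (68v^2 − 136v − 4284)
  2v^3 − 26v^2 − 82v + 1386 = ((1/34)v − 11/34)(68v^2 − 136v − 4284) + (0)
Last nonzero remainder: 68v^2 − 136v − 4284. Dividing through by 68 gives the monic gcd v^2 − 2v − 63.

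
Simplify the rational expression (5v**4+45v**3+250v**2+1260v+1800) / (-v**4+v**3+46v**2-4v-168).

Repeated division with remainder:
  5v**4+45v**3+250v**2+1260v+1800 = (-5)(-v**4+v**3+46v**2-4v-168) + (50v**3+480v**2+1240v+960)
  -v**4+v**3+46v**2-4v-168 = (-(1/50)v+53/250)(50v**3+480v**2+1240v+960) + (-(774/25)v**2-(6192/25)v-9288/25)
  50v**3+480v**2+1240v+960 = (-(625/387)v-1000/387)(-(774/25)v**2-(6192/25)v-9288/25) + (0)
Last nonzero remainder: -(774/25)v**2-(6192/25)v-9288/25. Dividing through by -774/25 gives the monic gcd v**2+8v+12.
Cancel v**2+8v+12 from numerator and denominator to get the reduced form.

(-5v**2-5v-150)/(v**2-9v+14)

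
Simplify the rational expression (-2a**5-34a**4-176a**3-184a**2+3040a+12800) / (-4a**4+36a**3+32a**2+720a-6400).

(a**3+11a**2-10a-200)/(2a**2-30a+100)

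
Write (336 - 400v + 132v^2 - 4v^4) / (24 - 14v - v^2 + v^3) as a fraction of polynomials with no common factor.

(56 - 20v - 4v^2)/(4 + v)

By polynomial division,
  -4v^4 + 132v^2 - 400v + 336 = (-4v - 4)(v^3 - v^2 - 14v + 24) + (72v^2 - 360v + 432)
  v^3 - v^2 - 14v + 24 = ((1/72)v + 1/18)(72v^2 - 360v + 432) + (0)
Last nonzero remainder: 72v^2 - 360v + 432. Dividing through by 72 gives the monic gcd v^2 - 5v + 6.
Cancel v^2 - 5v + 6 from numerator and denominator to get the reduced form.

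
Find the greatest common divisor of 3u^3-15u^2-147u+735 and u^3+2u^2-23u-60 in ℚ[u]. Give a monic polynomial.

u-5

By polynomial division,
  3u^3-15u^2-147u+735 = (3)(u^3+2u^2-23u-60) + (-21u^2-78u+915)
  u^3+2u^2-23u-60 = (-(1/21)u+4/49)(-21u^2-78u+915) + ((1320/49)u-6600/49)
  -21u^2-78u+915 = (-(343/440)u-2989/440)((1320/49)u-6600/49) + (0)
Last nonzero remainder: (1320/49)u-6600/49. Dividing through by 1320/49 gives the monic gcd u-5.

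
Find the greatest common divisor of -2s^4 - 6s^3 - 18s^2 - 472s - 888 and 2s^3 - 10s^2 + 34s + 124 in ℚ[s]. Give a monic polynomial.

s + 2

Repeated division with remainder:
  -2s^4 - 6s^3 - 18s^2 - 472s - 888 = (-s - 8)(2s^3 - 10s^2 + 34s + 124) + (-64s^2 - 76s + 104)
  2s^3 - 10s^2 + 34s + 124 = (-(1/32)s + 99/512)(-64s^2 - 76s + 104) + ((6649/128)s + 6649/64)
  -64s^2 - 76s + 104 = (-(8192/6649)s + 6656/6649)((6649/128)s + 6649/64) + (0)
Last nonzero remainder: (6649/128)s + 6649/64. Dividing through by 6649/128 gives the monic gcd s + 2.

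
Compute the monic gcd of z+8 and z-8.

By polynomial division,
  z+8 = (z-8) + (16)
  z-8 = ((1/16)z-1/2)(16) + (0)
The last nonzero remainder is the constant 16, so the polynomials are coprime and gcd = 1.

1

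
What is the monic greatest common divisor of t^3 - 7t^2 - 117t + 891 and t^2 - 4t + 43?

1

Apply the Euclidean algorithm:
  t^3 - 7t^2 - 117t + 891 = (t - 3)(t^2 - 4t + 43) + (-172t + 1020)
  t^2 - 4t + 43 = (-(1/172)t - 83/7396)(-172t + 1020) + (100672/1849)
  -172t + 1020 = (-(79507/25168)t + 471495/25168)(100672/1849) + (0)
The last nonzero remainder is the constant 100672/1849, so the polynomials are coprime and gcd = 1.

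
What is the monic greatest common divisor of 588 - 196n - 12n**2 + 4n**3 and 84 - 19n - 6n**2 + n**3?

21 - 10n + n**2

Repeated division with remainder:
  4n**3 - 12n**2 - 196n + 588 = (4)(n**3 - 6n**2 - 19n + 84) + (12n**2 - 120n + 252)
  n**3 - 6n**2 - 19n + 84 = ((1/12)n + 1/3)(12n**2 - 120n + 252) + (0)
Last nonzero remainder: 12n**2 - 120n + 252. Dividing through by 12 gives the monic gcd n**2 - 10n + 21.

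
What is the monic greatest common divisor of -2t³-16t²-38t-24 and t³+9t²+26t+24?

t²+7t+12

Apply the Euclidean algorithm:
  -2t³-16t²-38t-24 = (-2)(t³+9t²+26t+24) + (2t²+14t+24)
  t³+9t²+26t+24 = ((1/2)t+1)(2t²+14t+24) + (0)
Last nonzero remainder: 2t²+14t+24. Dividing through by 2 gives the monic gcd t²+7t+12.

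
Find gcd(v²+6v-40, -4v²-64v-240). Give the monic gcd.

Euclidean algorithm in ℚ[v]:
  v²+6v-40 = (-1/4)(-4v²-64v-240) + (-10v-100)
  -4v²-64v-240 = ((2/5)v+12/5)(-10v-100) + (0)
Last nonzero remainder: -10v-100. Dividing through by -10 gives the monic gcd v+10.

v+10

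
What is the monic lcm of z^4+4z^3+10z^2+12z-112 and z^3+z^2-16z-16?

z^6+z^5-6z^4-34z^3-188z^2+288z+448

Apply the Euclidean algorithm:
  z^4+4z^3+10z^2+12z-112 = (z+3)(z^3+z^2-16z-16) + (23z^2+76z-64)
  z^3+z^2-16z-16 = ((1/23)z-53/529)(23z^2+76z-64) + (-(2964/529)z-11856/529)
  23z^2+76z-64 = (-(12167/2964)z+2116/741)(-(2964/529)z-11856/529) + (0)
Last nonzero remainder: -(2964/529)z-11856/529. Dividing through by -2964/529 gives the monic gcd z+4.
Then lcm(f, g) = f·g / gcd(f, g); expanding and making the result monic gives the answer.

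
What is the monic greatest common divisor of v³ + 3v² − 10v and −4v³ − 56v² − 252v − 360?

v + 5

By polynomial division,
  v³ + 3v² − 10v = (−1/4)(−4v³ − 56v² − 252v − 360) + (−11v² − 73v − 90)
  −4v³ − 56v² − 252v − 360 = ((4/11)v + 324/121)(−11v² − 73v − 90) + (−(2880/121)v − 14400/121)
  −11v² − 73v − 90 = ((1331/2880)v + 121/160)(−(2880/121)v − 14400/121) + (0)
Last nonzero remainder: −(2880/121)v − 14400/121. Dividing through by −2880/121 gives the monic gcd v + 5.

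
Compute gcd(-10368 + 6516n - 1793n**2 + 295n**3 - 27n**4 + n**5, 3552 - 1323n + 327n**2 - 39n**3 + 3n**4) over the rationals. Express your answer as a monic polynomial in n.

Repeated division with remainder:
  n**5 - 27n**4 + 295n**3 - 1793n**2 + 6516n - 10368 = ((1/3)n - 14/3)(3n**4 - 39n**3 + 327n**2 - 1323n + 3552) + (4n**3 + 174n**2 - 842n + 6208)
  3n**4 - 39n**3 + 327n**2 - 1323n + 3552 = ((3/4)n - 339/8)(4n**3 + 174n**2 - 842n + 6208) + ((33327/4)n**2 - (166635/4)n + 266616)
  4n**3 + 174n**2 - 842n + 6208 = ((16/33327)n + 776/33327)((33327/4)n**2 - (166635/4)n + 266616) + (0)
Last nonzero remainder: (33327/4)n**2 - (166635/4)n + 266616. Dividing through by 33327/4 gives the monic gcd n**2 - 5n + 32.

32 - 5n + n**2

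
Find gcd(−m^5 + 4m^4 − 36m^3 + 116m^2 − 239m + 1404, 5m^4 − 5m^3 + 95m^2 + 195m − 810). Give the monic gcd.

m^2 − 2m + 27

Apply the Euclidean algorithm:
  −m^5 + 4m^4 − 36m^3 + 116m^2 − 239m + 1404 = (−(1/5)m + 3/5)(5m^4 − 5m^3 + 95m^2 + 195m − 810) + (−14m^3 + 98m^2 − 518m + 1890)
  5m^4 − 5m^3 + 95m^2 + 195m − 810 = (−(5/14)m − 15/7)(−14m^3 + 98m^2 − 518m + 1890) + (120m^2 − 240m + 3240)
  −14m^3 + 98m^2 − 518m + 1890 = (−(7/60)m + 7/12)(120m^2 − 240m + 3240) + (0)
Last nonzero remainder: 120m^2 − 240m + 3240. Dividing through by 120 gives the monic gcd m^2 − 2m + 27.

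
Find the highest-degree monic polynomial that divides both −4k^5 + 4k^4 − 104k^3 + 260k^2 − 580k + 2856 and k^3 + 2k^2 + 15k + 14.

By polynomial division,
  −4k^5 + 4k^4 − 104k^3 + 260k^2 − 580k + 2856 = (−4k^2 + 12k − 68)(k^3 + 2k^2 + 15k + 14) + (272k^2 + 272k + 3808)
  k^3 + 2k^2 + 15k + 14 = ((1/272)k + 1/272)(272k^2 + 272k + 3808) + (0)
Last nonzero remainder: 272k^2 + 272k + 3808. Dividing through by 272 gives the monic gcd k^2 + k + 14.

k^2 + k + 14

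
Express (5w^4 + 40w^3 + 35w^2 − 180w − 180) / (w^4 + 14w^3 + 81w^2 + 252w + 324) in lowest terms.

Repeated division with remainder:
  5w^4 + 40w^3 + 35w^2 − 180w − 180 = (5)(w^4 + 14w^3 + 81w^2 + 252w + 324) + (−30w^3 − 370w^2 − 1440w − 1800)
  w^4 + 14w^3 + 81w^2 + 252w + 324 = (−(1/30)w − 1/18)(−30w^3 − 370w^2 − 1440w − 1800) + ((112/9)w^2 + 112w + 224)
  −30w^3 − 370w^2 − 1440w − 1800 = (−(135/56)w − 225/28)((112/9)w^2 + 112w + 224) + (0)
Last nonzero remainder: (112/9)w^2 + 112w + 224. Dividing through by 112/9 gives the monic gcd w^2 + 9w + 18.
Cancel w^2 + 9w + 18 from numerator and denominator to get the reduced form.

(5w^2 − 5w − 10)/(w^2 + 5w + 18)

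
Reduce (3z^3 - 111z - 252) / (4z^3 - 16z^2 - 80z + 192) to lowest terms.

(3z^2 - 12z - 63)/(4z^2 - 32z + 48)

Repeated division with remainder:
  3z^3 - 111z - 252 = (3/4)(4z^3 - 16z^2 - 80z + 192) + (12z^2 - 51z - 396)
  4z^3 - 16z^2 - 80z + 192 = ((1/3)z + 1/12)(12z^2 - 51z - 396) + ((225/4)z + 225)
  12z^2 - 51z - 396 = ((16/75)z - 44/25)((225/4)z + 225) + (0)
Last nonzero remainder: (225/4)z + 225. Dividing through by 225/4 gives the monic gcd z + 4.
Cancel z + 4 from numerator and denominator to get the reduced form.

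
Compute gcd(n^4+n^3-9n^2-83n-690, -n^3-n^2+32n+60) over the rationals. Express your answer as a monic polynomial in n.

By polynomial division,
  n^4+n^3-9n^2-83n-690 = (-n)(-n^3-n^2+32n+60) + (23n^2-23n-690)
  -n^3-n^2+32n+60 = (-(1/23)n-2/23)(23n^2-23n-690) + (0)
Last nonzero remainder: 23n^2-23n-690. Dividing through by 23 gives the monic gcd n^2-n-30.

n^2-n-30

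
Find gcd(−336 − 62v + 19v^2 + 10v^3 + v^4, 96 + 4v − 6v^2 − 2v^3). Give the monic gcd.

Repeated division with remainder:
  v^4 + 10v^3 + 19v^2 − 62v − 336 = (−(1/2)v − 7/2)(−2v^3 − 6v^2 + 4v + 96) + (0)
Last nonzero remainder: −2v^3 − 6v^2 + 4v + 96. Dividing through by −2 gives the monic gcd v^3 + 3v^2 − 2v − 48.

−48 − 2v + 3v^2 + v^3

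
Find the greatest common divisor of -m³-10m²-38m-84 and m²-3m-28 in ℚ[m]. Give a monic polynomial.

Repeated division with remainder:
  -m³-10m²-38m-84 = (-m-13)(m²-3m-28) + (-105m-448)
  m²-3m-28 = (-(1/105)m+109/1575)(-105m-448) + (676/225)
  -105m-448 = (-(23625/676)m-25200/169)(676/225) + (0)
The last nonzero remainder is the constant 676/225, so the polynomials are coprime and gcd = 1.

1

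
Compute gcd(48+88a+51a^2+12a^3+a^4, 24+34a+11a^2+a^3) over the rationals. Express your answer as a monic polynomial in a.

4+5a+a^2

Euclidean algorithm in ℚ[a]:
  a^4+12a^3+51a^2+88a+48 = (a+1)(a^3+11a^2+34a+24) + (6a^2+30a+24)
  a^3+11a^2+34a+24 = ((1/6)a+1)(6a^2+30a+24) + (0)
Last nonzero remainder: 6a^2+30a+24. Dividing through by 6 gives the monic gcd a^2+5a+4.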